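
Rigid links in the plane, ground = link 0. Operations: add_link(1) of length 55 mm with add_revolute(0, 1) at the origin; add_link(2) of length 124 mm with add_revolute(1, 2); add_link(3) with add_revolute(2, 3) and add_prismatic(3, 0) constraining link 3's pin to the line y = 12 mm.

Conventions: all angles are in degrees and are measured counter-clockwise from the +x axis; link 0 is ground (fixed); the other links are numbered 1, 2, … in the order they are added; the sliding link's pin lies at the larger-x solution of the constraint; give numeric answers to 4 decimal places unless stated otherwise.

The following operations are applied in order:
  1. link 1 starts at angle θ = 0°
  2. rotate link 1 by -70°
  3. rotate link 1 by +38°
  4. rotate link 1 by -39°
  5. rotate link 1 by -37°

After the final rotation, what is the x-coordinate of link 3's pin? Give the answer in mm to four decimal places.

geometry: r = 55 mm, L = 124 mm, e = 12 mm; θ starts at 0°
rotate link 1 by -70°: θ ← 0° -70° = -70°
rotate link 1 by +38°: θ ← -70° +38° = -32°
rotate link 1 by -39°: θ ← -32° -39° = -71°
rotate link 1 by -37°: θ ← -71° -37° = -108°
crank pin P = (r cos θ, r sin θ) = (-16.995935, -52.308108)
h = r sin θ − e = -52.308108 − 12 = -64.308108
x = r cos θ + √(L² − h²) = -16.995935 + 106.021070 = 89.025135

89.0251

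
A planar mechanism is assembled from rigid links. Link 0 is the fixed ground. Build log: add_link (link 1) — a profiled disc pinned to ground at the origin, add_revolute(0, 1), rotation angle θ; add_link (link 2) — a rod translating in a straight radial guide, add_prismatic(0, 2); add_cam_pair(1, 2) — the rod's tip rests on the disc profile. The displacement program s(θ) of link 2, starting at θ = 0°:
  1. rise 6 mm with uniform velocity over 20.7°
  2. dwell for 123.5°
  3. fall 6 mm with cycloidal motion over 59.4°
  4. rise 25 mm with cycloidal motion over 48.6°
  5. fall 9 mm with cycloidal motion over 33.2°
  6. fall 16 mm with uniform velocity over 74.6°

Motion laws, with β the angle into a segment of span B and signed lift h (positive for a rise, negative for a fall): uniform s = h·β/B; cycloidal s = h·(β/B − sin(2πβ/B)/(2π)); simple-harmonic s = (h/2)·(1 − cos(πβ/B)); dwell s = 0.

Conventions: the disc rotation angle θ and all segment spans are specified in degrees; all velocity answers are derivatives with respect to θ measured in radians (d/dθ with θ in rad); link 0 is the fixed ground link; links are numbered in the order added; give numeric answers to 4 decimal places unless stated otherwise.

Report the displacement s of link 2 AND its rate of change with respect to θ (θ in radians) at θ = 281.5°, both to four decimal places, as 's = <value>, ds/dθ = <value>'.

seg 1 [0°–20.7°] uniform, h=6: full span → s += 6 → s = 6.0000
seg 2 [20.7°–144.2°] dwell: s stays 6.0000
seg 3 [144.2°–203.6°] cycloidal, h=-6: full span → s += -6 → s = 0.0000
seg 4 [203.6°–252.2°] cycloidal, h=25: full span → s += 25 → s = 25.0000
seg 5 [252.2°–285.4°] cycloidal, h=-9: θ=281.5° here. β=29.3, B=33.2. -9·(0.8825 − sin(2π·0.8825)/(2π)) = -8.9066 → s = 16.0934
velocity in seg [252.2°–285.4°] (cycloidal), θ in radians: β = 29.3° = 0.5114 rad, B = 33.2° = 0.5794 rad; ds/dθ = (h/B)(1 − cos(2πβ/B)) = ((-9)/0.5794)(1 − cos(2π·0.8825)) = -4.042069 mm/rad

s = 16.0934, ds/dθ = -4.0421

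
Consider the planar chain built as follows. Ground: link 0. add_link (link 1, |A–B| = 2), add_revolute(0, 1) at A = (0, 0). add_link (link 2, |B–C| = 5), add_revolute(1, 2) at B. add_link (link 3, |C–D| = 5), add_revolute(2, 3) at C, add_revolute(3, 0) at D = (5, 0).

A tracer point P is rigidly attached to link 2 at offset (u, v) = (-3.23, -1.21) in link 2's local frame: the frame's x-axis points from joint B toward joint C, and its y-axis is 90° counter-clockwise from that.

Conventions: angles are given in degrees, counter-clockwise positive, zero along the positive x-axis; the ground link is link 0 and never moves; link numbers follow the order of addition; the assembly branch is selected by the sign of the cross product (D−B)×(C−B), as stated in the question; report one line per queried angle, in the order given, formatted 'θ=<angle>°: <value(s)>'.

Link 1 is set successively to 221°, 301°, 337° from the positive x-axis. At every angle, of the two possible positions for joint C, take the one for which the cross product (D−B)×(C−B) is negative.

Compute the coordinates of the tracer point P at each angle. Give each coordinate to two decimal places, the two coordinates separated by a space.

A=(0,0), D=(5.00,0)
θ=221°: B = A + 2.00·(cos221°, sin221°) = (-1.5094, -1.3121)
θ=221°: |BD| = 6.6403
θ=221°: circle(B,5.00) ∩ circle(D,5.00): a=3.3202, h=3.7385
θ=221°:   candidates: C₊=(1.0066,3.0087) cross=24.825; C₋=(2.4840,-4.3209) cross=-24.825
θ=221°:   branch - wants cross < 0 → take C=(2.4840,-4.3209) (cross=-24.825)
θ=221°: ex = (C−B)/|BC| = (0.7987,-0.6017); ey = (0.6017,0.7987)
θ=221°: P = B + -3.23·ex + -1.21·ey = (-4.8173,-0.3349)
θ=301°: B = A + 2.00·(cos301°, sin301°) = (1.0301, -1.7143)
θ=301°: |BD| = 4.3243
θ=301°: circle(B,5.00) ∩ circle(D,5.00): a=2.1621, h=4.5083
θ=301°:   candidates: C₊=(1.2277,3.2818) cross=19.495; C₋=(4.8024,-4.9961) cross=-19.495
θ=301°:   branch - wants cross < 0 → take C=(4.8024,-4.9961) (cross=-19.495)
θ=301°: ex = (C−B)/|BC| = (0.7545,-0.6564); ey = (0.6564,0.7545)
θ=301°: P = B + -3.23·ex + -1.21·ey = (-2.2010,-0.5072)
θ=337°: B = A + 2.00·(cos337°, sin337°) = (1.8410, -0.7815)
θ=337°: |BD| = 3.2542
θ=337°: circle(B,5.00) ∩ circle(D,5.00): a=1.6271, h=4.7278
θ=337°:   candidates: C₊=(2.2852,4.1988) cross=15.385; C₋=(4.5558,-4.9802) cross=-15.385
θ=337°:   branch - wants cross < 0 → take C=(4.5558,-4.9802) (cross=-15.385)
θ=337°: ex = (C−B)/|BC| = (0.5430,-0.8398); ey = (0.8398,0.5430)
θ=337°: P = B + -3.23·ex + -1.21·ey = (-0.9289,1.2740)

θ=221°: -4.82 -0.33
θ=301°: -2.20 -0.51
θ=337°: -0.93 1.27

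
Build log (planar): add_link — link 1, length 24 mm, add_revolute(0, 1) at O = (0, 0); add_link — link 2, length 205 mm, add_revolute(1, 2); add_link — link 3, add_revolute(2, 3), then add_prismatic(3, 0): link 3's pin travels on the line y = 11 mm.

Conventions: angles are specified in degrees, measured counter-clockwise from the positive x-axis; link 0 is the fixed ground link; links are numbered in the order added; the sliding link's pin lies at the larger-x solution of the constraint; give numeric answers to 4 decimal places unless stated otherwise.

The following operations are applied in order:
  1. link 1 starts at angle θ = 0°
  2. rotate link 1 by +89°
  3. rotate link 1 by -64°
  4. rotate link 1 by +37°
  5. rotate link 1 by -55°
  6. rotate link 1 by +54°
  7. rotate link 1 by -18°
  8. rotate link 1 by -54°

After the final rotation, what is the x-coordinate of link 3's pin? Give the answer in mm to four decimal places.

geometry: r = 24 mm, L = 205 mm, e = 11 mm; θ starts at 0°
rotate link 1 by +89°: θ ← 0° +89° = 89°
rotate link 1 by -64°: θ ← 89° -64° = 25°
rotate link 1 by +37°: θ ← 25° +37° = 62°
rotate link 1 by -55°: θ ← 62° -55° = 7°
rotate link 1 by +54°: θ ← 7° +54° = 61°
rotate link 1 by -18°: θ ← 61° -18° = 43°
rotate link 1 by -54°: θ ← 43° -54° = -11°
crank pin P = (r cos θ, r sin θ) = (23.559052, -4.579416)
h = r sin θ − e = -4.579416 − 11 = -15.579416
x = r cos θ + √(L² − h²) = 23.559052 + 204.407147 = 227.966200

227.9662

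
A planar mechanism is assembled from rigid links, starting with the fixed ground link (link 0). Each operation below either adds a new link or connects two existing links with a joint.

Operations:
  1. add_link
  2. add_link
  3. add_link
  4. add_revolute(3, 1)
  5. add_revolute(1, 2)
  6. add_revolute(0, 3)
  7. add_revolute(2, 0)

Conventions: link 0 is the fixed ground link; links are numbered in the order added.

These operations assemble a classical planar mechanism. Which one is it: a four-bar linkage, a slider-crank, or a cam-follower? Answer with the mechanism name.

links: 4 (incl. ground); joints: 4 revolute, 0 prismatic, 0 higher (cam) pair, forming one closed loop
4 links in a single 4R loop → four-bar linkage

four-bar linkage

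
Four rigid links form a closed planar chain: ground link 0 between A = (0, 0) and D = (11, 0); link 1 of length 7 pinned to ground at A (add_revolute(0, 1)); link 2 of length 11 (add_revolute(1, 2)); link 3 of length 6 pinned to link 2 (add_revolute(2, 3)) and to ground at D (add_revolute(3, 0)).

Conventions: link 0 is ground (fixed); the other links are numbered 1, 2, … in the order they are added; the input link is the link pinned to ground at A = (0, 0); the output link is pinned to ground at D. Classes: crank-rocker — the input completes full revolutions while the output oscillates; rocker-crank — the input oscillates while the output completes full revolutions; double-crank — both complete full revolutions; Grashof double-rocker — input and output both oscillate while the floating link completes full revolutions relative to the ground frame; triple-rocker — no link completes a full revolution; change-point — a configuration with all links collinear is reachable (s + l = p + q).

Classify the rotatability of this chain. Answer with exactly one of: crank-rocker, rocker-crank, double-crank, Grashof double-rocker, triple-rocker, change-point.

lengths: ground=11, input=7, coupler=11, output=6
sorted: s=6 (shortest), l=11 (longest), p+q=18
s + l = 17 vs p + q = 18
s + l < p + q (Grashof) with shortest = output link → rocker-crank

rocker-crank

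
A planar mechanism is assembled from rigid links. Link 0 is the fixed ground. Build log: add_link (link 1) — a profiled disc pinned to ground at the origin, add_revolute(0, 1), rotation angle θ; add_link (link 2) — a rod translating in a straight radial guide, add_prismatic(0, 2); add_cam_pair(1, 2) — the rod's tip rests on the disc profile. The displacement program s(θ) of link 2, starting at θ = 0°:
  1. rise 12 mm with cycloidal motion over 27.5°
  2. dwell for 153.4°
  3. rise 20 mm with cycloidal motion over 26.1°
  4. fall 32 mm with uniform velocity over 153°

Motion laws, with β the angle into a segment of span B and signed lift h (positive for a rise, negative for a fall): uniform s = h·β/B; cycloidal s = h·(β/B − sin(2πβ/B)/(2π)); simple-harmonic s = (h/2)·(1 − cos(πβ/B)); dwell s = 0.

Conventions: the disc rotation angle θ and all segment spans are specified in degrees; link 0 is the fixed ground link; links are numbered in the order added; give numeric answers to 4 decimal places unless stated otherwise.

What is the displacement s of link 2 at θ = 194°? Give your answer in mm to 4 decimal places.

seg 1 [0°–27.5°] cycloidal, h=12: full span → s += 12 → s = 12.0000
seg 2 [27.5°–180.9°] dwell: s stays 12.0000
seg 3 [180.9°–207°] cycloidal, h=20: θ=194° here. β=13.1, B=26.1. 20·(0.5019 − sin(2π·0.5019)/(2π)) = 10.0766 → s = 22.0766

22.0766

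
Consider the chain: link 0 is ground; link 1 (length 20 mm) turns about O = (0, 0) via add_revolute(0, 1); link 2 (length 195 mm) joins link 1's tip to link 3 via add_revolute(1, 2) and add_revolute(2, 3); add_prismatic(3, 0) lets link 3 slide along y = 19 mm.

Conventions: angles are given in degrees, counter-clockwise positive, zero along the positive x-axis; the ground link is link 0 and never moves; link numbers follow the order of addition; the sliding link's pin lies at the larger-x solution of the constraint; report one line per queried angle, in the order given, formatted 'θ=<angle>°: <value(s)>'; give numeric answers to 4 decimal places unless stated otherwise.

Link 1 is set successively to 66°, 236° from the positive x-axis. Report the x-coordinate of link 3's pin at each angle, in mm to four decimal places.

geometry: r = 20 mm, L = 195 mm, e = 19 mm
θ=66°: crank pin P = (r cos θ, r sin θ) = (8.134733, 18.270909)
θ=66°: h = r sin θ − e = 18.270909 − 19 = -0.729091
θ=66°: x = r cos θ + √(L² − h²) = 8.134733 + 194.998637 = 203.133370
θ=236°: crank pin P = (r cos θ, r sin θ) = (-11.183858, -16.580751)
θ=236°: h = r sin θ − e = -16.580751 − 19 = -35.580751
θ=236°: x = r cos θ + √(L² − h²) = -11.183858 + 191.726394 = 180.542536

θ=66°: 203.1334
θ=236°: 180.5425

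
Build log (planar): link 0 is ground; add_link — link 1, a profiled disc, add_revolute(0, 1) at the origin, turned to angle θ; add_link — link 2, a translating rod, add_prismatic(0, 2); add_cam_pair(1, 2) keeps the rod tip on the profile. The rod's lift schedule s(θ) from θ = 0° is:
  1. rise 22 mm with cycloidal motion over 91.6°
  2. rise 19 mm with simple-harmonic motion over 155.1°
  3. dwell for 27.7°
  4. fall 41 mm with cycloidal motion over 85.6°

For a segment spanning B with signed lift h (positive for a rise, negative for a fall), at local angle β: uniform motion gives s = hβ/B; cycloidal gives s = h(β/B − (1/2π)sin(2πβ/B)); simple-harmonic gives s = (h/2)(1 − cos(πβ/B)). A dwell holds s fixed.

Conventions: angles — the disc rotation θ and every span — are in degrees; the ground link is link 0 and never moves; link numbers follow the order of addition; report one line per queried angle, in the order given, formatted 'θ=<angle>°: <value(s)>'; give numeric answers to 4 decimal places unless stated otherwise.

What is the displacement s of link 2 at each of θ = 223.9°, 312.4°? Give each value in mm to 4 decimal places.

seg 1 [0°–91.6°] cycloidal, h=22: full span → s += 22 → s = 22.0000
seg 2 [91.6°–246.7°] simple-harmonic, h=19: θ=223.9° here. β=132.3, B=155.1. 19/2·(1 − cos(π·0.8530)) = 18.0048 → s = 40.0048
seg 2 [91.6°–246.7°] simple-harmonic, h=19: full span → s += 19 → s = 41.0000
seg 3 [246.7°–274.4°] dwell: s stays 41.0000
seg 4 [274.4°–360°] cycloidal, h=-41: θ=312.4° here. β=38, B=85.6. -41·(0.4439 − sin(2π·0.4439)/(2π)) = -15.9491 → s = 25.0509

θ=223.9°: 40.0048
θ=312.4°: 25.0509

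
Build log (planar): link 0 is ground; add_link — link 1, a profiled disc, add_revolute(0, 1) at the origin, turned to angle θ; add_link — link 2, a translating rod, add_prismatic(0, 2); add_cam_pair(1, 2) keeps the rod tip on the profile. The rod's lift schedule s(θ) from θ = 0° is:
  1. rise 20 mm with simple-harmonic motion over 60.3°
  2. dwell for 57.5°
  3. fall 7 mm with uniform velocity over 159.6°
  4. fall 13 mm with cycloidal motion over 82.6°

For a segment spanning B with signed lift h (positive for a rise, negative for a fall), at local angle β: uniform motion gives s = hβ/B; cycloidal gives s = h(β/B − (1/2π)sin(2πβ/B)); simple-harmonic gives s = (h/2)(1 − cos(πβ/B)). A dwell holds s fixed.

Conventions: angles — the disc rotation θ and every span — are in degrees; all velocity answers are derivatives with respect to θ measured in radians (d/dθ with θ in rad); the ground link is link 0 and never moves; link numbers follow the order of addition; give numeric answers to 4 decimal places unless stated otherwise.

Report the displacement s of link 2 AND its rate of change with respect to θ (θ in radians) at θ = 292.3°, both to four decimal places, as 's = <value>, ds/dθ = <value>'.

seg 1 [0°–60.3°] simple-harmonic, h=20: full span → s += 20 → s = 20.0000
seg 2 [60.3°–117.8°] dwell: s stays 20.0000
seg 3 [117.8°–277.4°] uniform, h=-7: full span → s += -7 → s = 13.0000
seg 4 [277.4°–360°] cycloidal, h=-13: θ=292.3° here. β=14.9, B=82.6. -13·(0.1804 − sin(2π·0.1804)/(2π)) = -0.4708 → s = 12.5292
velocity in seg [277.4°–360°] (cycloidal), θ in radians: β = 14.9° = 0.2601 rad, B = 82.6° = 1.4416 rad; ds/dθ = (h/B)(1 − cos(2πβ/B)) = ((-13)/1.4416)(1 − cos(2π·0.1804)) = -5.197905 mm/rad

s = 12.5292, ds/dθ = -5.1979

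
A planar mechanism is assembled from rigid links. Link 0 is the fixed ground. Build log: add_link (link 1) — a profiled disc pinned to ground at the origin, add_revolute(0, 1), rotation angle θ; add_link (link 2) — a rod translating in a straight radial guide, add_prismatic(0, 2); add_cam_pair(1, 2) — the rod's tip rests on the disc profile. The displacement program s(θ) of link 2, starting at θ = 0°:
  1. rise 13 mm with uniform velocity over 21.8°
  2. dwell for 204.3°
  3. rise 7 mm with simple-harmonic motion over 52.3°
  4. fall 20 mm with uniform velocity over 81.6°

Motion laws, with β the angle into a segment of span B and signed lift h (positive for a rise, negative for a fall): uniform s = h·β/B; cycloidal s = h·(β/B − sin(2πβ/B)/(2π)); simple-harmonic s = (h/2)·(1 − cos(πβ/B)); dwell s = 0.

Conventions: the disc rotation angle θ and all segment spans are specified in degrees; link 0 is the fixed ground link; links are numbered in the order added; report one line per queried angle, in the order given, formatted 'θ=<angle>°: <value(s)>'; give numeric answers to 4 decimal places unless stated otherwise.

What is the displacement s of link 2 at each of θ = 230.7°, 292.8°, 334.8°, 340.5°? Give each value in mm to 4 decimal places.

seg 1 [0°–21.8°] uniform, h=13: full span → s += 13 → s = 13.0000
seg 2 [21.8°–226.1°] dwell: s stays 13.0000
seg 3 [226.1°–278.4°] simple-harmonic, h=7: θ=230.7° here. β=4.6, B=52.3. 7/2·(1 − cos(π·0.0880)) = 0.1328 → s = 13.1328
seg 3 [226.1°–278.4°] simple-harmonic, h=7: full span → s += 7 → s = 20.0000
seg 4 [278.4°–360°] uniform, h=-20: θ=292.8° here. β=14.4, B=81.6. -20·14.4/81.6 = -3.5294 → s = 16.4706
seg 4 [278.4°–360°] uniform, h=-20: θ=334.8° here. β=56.4, B=81.6. -20·56.4/81.6 = -13.8235 → s = 6.1765
seg 4 [278.4°–360°] uniform, h=-20: θ=340.5° here. β=62.1, B=81.6. -20·62.1/81.6 = -15.2206 → s = 4.7794

θ=230.7°: 13.1328
θ=292.8°: 16.4706
θ=334.8°: 6.1765
θ=340.5°: 4.7794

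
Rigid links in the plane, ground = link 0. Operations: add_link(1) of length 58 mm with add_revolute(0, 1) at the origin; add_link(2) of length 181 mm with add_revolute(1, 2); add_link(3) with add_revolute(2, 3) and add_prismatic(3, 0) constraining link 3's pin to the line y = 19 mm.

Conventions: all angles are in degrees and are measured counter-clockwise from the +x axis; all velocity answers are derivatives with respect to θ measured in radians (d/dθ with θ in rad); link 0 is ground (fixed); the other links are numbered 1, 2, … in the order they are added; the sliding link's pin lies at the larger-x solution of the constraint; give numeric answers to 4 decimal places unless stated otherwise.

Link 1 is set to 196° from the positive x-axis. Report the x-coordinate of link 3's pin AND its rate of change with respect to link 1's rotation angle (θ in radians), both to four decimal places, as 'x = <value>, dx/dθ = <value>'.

geometry: r = 58 mm, L = 181 mm, e = 19 mm
crank pin P = (r cos θ, r sin θ) = (-55.753178, -15.986967)
h = r sin θ − e = -15.986967 − 19 = -34.986967
x = r cos θ + √(L² − h²) = -55.753178 + 177.586351 = 121.833173
dx/dθ = −r sin θ − h·r cos θ/√(L² − h²) (θ in radians; h = -34.986967) = 5.002820

x = 121.8332, dx/dθ = 5.0028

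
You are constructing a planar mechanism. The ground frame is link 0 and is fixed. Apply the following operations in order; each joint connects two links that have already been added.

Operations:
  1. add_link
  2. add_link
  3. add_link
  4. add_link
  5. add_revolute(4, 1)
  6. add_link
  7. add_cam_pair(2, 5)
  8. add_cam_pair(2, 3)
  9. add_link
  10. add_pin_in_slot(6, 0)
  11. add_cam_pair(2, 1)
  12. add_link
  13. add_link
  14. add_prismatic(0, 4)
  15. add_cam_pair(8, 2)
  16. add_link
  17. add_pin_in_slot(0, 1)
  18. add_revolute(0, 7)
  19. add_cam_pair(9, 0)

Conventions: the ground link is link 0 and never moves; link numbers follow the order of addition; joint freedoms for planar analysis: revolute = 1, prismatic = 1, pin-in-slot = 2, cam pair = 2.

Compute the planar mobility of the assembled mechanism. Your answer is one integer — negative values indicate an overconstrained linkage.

link 0 = ground. State L|J1|J2 = 1|0|0
+link1  2|0|0
+link2  3|0|0
+link3  4|0|0
+link4  5|0|0
R(4,1) f=1→J1  5|1|0
+link5  6|1|0
C(2,5) f=2→J2  6|1|1
C(2,3) f=2→J2  6|1|2
+link6  7|1|2
PS(6,0) f=2→J2  7|1|3
C(2,1) f=2→J2  7|1|4
+link7  8|1|4
+link8  9|1|4
P(0,4) f=1→J1  9|2|4
C(8,2) f=2→J2  9|2|5
+link9  10|2|5
PS(0,1) f=2→J2  10|2|6
R(0,7) f=1→J1  10|3|6
C(9,0) f=2→J2  10|3|7
M = 3(10−1)−2·3−7 = 27−6−7 = 14

M = 14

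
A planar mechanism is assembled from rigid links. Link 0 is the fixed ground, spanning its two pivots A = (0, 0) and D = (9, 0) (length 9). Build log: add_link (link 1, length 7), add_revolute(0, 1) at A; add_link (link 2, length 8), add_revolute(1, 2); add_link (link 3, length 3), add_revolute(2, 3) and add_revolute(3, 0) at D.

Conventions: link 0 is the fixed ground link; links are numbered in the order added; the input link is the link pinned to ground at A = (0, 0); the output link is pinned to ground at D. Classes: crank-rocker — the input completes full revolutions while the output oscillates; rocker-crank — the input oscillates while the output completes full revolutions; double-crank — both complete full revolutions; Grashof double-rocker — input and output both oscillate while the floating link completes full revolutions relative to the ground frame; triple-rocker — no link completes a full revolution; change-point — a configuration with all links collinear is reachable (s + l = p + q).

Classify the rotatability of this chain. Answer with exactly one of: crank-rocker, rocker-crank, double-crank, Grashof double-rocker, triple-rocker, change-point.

lengths: ground=9, input=7, coupler=8, output=3
sorted: s=3 (shortest), l=9 (longest), p+q=15
s + l = 12 vs p + q = 15
s + l < p + q (Grashof) with shortest = output link → rocker-crank

rocker-crank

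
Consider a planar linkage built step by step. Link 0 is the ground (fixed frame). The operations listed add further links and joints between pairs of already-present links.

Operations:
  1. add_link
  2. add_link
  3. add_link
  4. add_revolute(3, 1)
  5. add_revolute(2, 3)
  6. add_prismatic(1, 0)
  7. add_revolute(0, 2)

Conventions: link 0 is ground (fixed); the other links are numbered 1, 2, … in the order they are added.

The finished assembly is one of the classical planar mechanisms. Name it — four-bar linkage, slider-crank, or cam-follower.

links: 4 (incl. ground); joints: 3 revolute, 1 prismatic, 0 higher (cam) pair, forming one closed loop
4 links, 3 revolutes + 1 prismatic in one loop → slider-crank

slider-crank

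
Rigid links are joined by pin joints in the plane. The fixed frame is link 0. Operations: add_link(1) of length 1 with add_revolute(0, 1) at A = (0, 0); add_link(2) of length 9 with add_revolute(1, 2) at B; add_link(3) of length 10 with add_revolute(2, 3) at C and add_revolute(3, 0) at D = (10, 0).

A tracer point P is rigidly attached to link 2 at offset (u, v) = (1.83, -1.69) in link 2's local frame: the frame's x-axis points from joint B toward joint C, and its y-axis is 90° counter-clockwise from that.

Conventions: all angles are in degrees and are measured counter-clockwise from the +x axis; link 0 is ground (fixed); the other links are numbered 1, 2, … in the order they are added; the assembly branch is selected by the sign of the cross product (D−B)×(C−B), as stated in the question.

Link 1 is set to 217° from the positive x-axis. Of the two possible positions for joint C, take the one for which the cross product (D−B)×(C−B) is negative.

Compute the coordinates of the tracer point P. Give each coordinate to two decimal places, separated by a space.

A=(0,0), D=(10.00,0)
B = A + 1.00·(cos217°, sin217°) = (-0.7986, -0.6018)
|BD| = 10.8154
circle(B,9.00) ∩ circle(D,10.00): a=4.5293, h=7.7772
  candidates: C₊=(3.2909,7.4154) cross=84.114; C₋=(4.1564,-8.1150) cross=-84.114
  branch - wants cross < 0 → take C=(4.1564,-8.1150) (cross=-84.114)
ex = (C−B)/|BC| = (0.5506,-0.8348); ey = (0.8348,0.5506)
P = B + 1.83·ex + -1.69·ey = (-1.2019,-3.0599)

-1.20 -3.06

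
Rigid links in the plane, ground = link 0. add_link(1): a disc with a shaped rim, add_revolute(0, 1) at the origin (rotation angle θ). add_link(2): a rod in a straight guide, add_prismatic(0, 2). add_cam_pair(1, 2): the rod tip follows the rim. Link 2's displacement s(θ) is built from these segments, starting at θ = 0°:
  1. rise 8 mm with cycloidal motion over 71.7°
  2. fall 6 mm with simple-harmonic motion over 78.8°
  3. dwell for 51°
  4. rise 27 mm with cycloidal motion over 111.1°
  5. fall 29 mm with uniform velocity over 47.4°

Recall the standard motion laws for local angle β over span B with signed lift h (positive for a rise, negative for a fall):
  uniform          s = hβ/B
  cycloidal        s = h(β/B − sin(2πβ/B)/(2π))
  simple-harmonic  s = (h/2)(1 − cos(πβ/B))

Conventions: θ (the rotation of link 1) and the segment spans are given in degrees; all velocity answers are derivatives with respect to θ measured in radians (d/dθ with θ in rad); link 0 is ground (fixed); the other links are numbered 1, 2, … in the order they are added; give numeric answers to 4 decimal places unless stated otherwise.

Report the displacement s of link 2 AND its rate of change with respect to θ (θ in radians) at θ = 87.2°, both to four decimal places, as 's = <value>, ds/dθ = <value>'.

segment 1 (0° to 71.7°, cycloidal, h = 8) is passed completely: s = 0.0000 + (8) = 8.0000
θ = 87.2° falls in segment 2 (71.7° to 150.5°, simple-harmonic, h = -6): β = 87.2 − 71.7 = 15.5°, B = 78.8°; Δs = -6/2·(1 − cos(π·0.1967)) = -0.5548; s = 8.0000 − 0.5548 = 7.4452
velocity in seg [71.7°–150.5°] (simple-harmonic), θ in radians: β = 15.5° = 0.2705 rad, B = 78.8° = 1.3753 rad; ds/dθ = (πh/(2B)) sin(πβ/B) = (π·(-6)/(2·1.3753)) sin(π·0.1967) = -3.970287 mm/rad

s = 7.4452, ds/dθ = -3.9703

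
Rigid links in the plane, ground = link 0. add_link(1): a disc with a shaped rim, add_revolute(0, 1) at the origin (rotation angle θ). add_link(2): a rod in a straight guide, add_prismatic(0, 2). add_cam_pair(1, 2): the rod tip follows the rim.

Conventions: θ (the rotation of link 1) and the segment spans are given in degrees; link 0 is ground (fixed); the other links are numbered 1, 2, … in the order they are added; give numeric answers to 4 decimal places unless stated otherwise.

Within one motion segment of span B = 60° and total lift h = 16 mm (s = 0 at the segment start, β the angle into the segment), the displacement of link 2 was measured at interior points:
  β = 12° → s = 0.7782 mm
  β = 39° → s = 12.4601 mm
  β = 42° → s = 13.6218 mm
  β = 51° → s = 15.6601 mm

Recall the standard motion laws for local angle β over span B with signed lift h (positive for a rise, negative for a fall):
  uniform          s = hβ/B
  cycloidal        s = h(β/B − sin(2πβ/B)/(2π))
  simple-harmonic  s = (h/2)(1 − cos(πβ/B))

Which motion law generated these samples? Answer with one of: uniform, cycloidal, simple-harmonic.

candidates at β/B = r: uniform s = h·r (linear in β); cycloidal s = h·(r − sin(2πr)/(2π)); simple-harmonic s = (h/2)(1 − cos(πr))
β=12°: printed 0.7782 | uniform 3.2000, cycloidal 0.7782, simple-harmonic 1.5279
β=39°: printed 12.4601 | uniform 10.4000, cycloidal 12.4601, simple-harmonic 11.6319
β=42°: printed 13.6218 | uniform 11.2000, cycloidal 13.6218, simple-harmonic 12.7023
β=51°: printed 15.6601 | uniform 13.6000, cycloidal 15.6601, simple-harmonic 15.1281
only one law matches every sample → cycloidal

cycloidal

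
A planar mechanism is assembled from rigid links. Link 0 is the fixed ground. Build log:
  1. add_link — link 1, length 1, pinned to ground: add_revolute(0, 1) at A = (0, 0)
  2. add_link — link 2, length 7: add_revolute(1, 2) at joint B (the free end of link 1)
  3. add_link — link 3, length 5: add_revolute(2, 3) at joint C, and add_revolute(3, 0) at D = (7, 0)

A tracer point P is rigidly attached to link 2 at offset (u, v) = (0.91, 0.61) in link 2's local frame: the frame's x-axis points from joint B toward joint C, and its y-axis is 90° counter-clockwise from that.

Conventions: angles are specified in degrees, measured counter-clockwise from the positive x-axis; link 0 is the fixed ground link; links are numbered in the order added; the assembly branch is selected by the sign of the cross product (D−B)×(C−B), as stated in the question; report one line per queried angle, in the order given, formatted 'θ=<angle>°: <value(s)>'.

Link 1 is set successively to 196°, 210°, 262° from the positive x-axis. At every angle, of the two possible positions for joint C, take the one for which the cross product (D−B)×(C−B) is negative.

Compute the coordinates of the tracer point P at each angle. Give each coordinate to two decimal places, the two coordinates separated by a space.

A=(0,0), D=(7.00,0)
θ=196°: B = A + 1.00·(cos196°, sin196°) = (-0.9613, -0.2756)
θ=196°: |BD| = 7.9660
θ=196°: circle(B,7.00) ∩ circle(D,5.00): a=5.4894, h=4.3435
θ=196°:   candidates: C₊=(4.3746,4.2552) cross=34.601; C₋=(4.6752,-4.4266) cross=-34.601
θ=196°:   branch - wants cross < 0 → take C=(4.6752,-4.4266) (cross=-34.601)
θ=196°: ex = (C−B)/|BC| = (0.8052,-0.5930); ey = (0.5930,0.8052)
θ=196°: P = B + 0.91·ex + 0.61·ey = (0.1332,-0.3241)
θ=210°: B = A + 1.00·(cos210°, sin210°) = (-0.8660, -0.5000)
θ=210°: |BD| = 7.8819
θ=210°: circle(B,7.00) ∩ circle(D,5.00): a=5.4634, h=4.3762
θ=210°:   candidates: C₊=(4.3088,4.2139) cross=34.493; C₋=(4.8640,-4.5208) cross=-34.493
θ=210°:   branch - wants cross < 0 → take C=(4.8640,-4.5208) (cross=-34.493)
θ=210°: ex = (C−B)/|BC| = (0.8186,-0.5744); ey = (0.5744,0.8186)
θ=210°: P = B + 0.91·ex + 0.61·ey = (0.2293,-0.5234)
θ=262°: B = A + 1.00·(cos262°, sin262°) = (-0.1392, -0.9903)
θ=262°: |BD| = 7.2075
θ=262°: circle(B,7.00) ∩ circle(D,5.00): a=5.2687, h=4.6088
θ=262°:   candidates: C₊=(4.4463,4.2987) cross=33.218; C₋=(5.7128,-4.8315) cross=-33.218
θ=262°:   branch - wants cross < 0 → take C=(5.7128,-4.8315) (cross=-33.218)
θ=262°: ex = (C−B)/|BC| = (0.8360,-0.5487); ey = (0.5487,0.8360)
θ=262°: P = B + 0.91·ex + 0.61·ey = (0.9563,-0.9797)

θ=196°: 0.13 -0.32
θ=210°: 0.23 -0.52
θ=262°: 0.96 -0.98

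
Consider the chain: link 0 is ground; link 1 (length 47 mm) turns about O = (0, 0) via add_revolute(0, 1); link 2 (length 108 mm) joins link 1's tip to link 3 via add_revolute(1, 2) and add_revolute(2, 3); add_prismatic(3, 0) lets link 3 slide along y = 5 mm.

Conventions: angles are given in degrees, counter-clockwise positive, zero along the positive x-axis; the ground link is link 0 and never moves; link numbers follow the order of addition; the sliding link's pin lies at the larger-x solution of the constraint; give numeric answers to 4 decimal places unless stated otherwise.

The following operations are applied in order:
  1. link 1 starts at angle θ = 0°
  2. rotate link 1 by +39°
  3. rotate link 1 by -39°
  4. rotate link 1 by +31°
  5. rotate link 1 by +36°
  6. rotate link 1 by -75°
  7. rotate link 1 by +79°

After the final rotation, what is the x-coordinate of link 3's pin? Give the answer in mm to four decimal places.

geometry: r = 47 mm, L = 108 mm, e = 5 mm; θ starts at 0°
rotate link 1 by +39°: θ ← 0° +39° = 39°
rotate link 1 by -39°: θ ← 39° -39° = 0°
rotate link 1 by +31°: θ ← 0° +31° = 31°
rotate link 1 by +36°: θ ← 31° +36° = 67°
rotate link 1 by -75°: θ ← 67° -75° = -8°
rotate link 1 by +79°: θ ← -8° +79° = 71°
crank pin P = (r cos θ, r sin θ) = (15.301703, 44.439373)
h = r sin θ − e = 44.439373 − 5 = 39.439373
x = r cos θ + √(L² − h²) = 15.301703 + 100.541215 = 115.842918

115.8429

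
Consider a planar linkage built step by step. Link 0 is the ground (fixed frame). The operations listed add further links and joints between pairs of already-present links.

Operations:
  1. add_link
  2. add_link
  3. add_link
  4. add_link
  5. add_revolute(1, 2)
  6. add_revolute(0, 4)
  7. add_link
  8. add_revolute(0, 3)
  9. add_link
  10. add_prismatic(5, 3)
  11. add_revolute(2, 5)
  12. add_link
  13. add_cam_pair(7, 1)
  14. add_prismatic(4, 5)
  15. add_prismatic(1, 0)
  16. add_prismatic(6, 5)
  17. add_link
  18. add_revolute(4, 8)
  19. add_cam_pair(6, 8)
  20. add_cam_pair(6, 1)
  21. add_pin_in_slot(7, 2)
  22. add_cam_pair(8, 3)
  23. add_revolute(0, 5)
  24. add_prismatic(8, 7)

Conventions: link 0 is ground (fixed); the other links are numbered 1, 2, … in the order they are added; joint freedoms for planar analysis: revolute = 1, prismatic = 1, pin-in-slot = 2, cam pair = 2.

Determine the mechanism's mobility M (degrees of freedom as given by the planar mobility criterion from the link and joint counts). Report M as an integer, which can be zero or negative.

(L,J1,J2)=(1,0,0); link0 fixed
link1: (2,0,0)
link2: (3,0,0)
link3: (4,0,0)
link4: (5,0,0)
R 1-2 [J1]: (5,1,0)
R 0-4 [J1]: (5,2,0)
link5: (6,2,0)
R 0-3 [J1]: (6,3,0)
link6: (7,3,0)
P 5-3 [J1]: (7,4,0)
R 2-5 [J1]: (7,5,0)
link7: (8,5,0)
C 7-1 [J2]: (8,5,1)
P 4-5 [J1]: (8,6,1)
P 1-0 [J1]: (8,7,1)
P 6-5 [J1]: (8,8,1)
link8: (9,8,1)
R 4-8 [J1]: (9,9,1)
C 6-8 [J2]: (9,9,2)
C 6-1 [J2]: (9,9,3)
PS 7-2 [J2]: (9,9,4)
C 8-3 [J2]: (9,9,5)
R 0-5 [J1]: (9,10,5)
P 8-7 [J1]: (9,11,5)
Grübler: 3·8 − 2·11 − 5 = -3

M = -3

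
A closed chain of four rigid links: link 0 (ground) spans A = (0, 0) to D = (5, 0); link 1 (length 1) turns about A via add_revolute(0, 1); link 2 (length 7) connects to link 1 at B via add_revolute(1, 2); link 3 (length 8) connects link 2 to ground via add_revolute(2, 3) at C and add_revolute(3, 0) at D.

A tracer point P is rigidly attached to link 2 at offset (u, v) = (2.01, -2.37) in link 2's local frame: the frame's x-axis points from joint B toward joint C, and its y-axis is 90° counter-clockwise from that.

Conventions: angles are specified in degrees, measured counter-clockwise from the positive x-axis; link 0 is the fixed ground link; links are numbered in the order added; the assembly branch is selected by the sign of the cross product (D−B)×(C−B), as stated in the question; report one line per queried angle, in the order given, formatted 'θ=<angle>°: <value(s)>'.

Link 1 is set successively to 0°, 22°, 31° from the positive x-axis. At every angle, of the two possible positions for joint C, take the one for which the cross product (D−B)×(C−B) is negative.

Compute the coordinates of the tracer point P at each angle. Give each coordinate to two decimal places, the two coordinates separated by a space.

A=(0,0), D=(5.00,0)
θ=0°: B = A + 1.00·(cos0°, sin0°) = (1.0000, 0.0000)
θ=0°: |BD| = 4.0000
θ=0°: circle(B,7.00) ∩ circle(D,8.00): a=0.1250, h=6.9989
θ=0°:   candidates: C₊=(1.1250,6.9989) cross=27.996; C₋=(1.1250,-6.9989) cross=-27.996
θ=0°:   branch - wants cross < 0 → take C=(1.1250,-6.9989) (cross=-27.996)
θ=0°: ex = (C−B)/|BC| = (0.0179,-0.9998); ey = (0.9998,0.0179)
θ=0°: P = B + 2.01·ex + -2.37·ey = (-1.3337,-2.0520)
θ=22°: B = A + 1.00·(cos22°, sin22°) = (0.9272, 0.3746)
θ=22°: |BD| = 4.0900
θ=22°: circle(B,7.00) ∩ circle(D,8.00): a=0.2113, h=6.9968
θ=22°:   candidates: C₊=(1.7784,7.3227) cross=28.617; C₋=(0.4967,-6.6121) cross=-28.617
θ=22°:   branch - wants cross < 0 → take C=(0.4967,-6.6121) (cross=-28.617)
θ=22°: ex = (C−B)/|BC| = (-0.0615,-0.9981); ey = (0.9981,-0.0615)
θ=22°: P = B + 2.01·ex + -2.37·ey = (-1.5619,-1.4858)
θ=31°: B = A + 1.00·(cos31°, sin31°) = (0.8572, 0.5150)
θ=31°: |BD| = 4.1747
θ=31°: circle(B,7.00) ∩ circle(D,8.00): a=0.2908, h=6.9940
θ=31°:   candidates: C₊=(2.0086,7.4197) cross=29.198; C₋=(0.2829,-6.4614) cross=-29.198
θ=31°:   branch - wants cross < 0 → take C=(0.2829,-6.4614) (cross=-29.198)
θ=31°: ex = (C−B)/|BC| = (-0.0820,-0.9966); ey = (0.9966,-0.0820)
θ=31°: P = B + 2.01·ex + -2.37·ey = (-1.6697,-1.2938)

θ=0°: -1.33 -2.05
θ=22°: -1.56 -1.49
θ=31°: -1.67 -1.29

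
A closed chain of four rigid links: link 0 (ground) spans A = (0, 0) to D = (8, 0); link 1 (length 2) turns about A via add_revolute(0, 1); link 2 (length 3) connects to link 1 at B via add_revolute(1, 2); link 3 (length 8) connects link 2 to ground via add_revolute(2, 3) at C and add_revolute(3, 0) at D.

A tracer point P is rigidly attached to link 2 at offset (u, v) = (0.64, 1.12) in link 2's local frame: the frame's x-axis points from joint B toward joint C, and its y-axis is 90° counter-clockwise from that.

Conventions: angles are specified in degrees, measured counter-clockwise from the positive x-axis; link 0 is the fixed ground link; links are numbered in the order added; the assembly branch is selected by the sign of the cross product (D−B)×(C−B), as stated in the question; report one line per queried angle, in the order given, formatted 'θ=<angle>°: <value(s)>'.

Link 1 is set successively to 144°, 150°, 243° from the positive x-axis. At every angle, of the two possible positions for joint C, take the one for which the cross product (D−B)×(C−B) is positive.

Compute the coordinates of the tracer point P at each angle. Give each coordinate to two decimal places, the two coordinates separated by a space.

A=(0,0), D=(8.00,0)
θ=144°: B = A + 2.00·(cos144°, sin144°) = (-1.6180, 1.1756)
θ=144°: |BD| = 9.6896
θ=144°: circle(B,3.00) ∩ circle(D,8.00): a=2.0067, h=2.2300
θ=144°:   candidates: C₊=(0.6444,3.1457) cross=21.608; C₋=(0.1033,-1.2815) cross=-21.608
θ=144°:   branch + wants cross > 0 → take C=(0.6444,3.1457) (cross=21.608)
θ=144°: ex = (C−B)/|BC| = (0.7541,0.6567); ey = (-0.6567,0.7541)
θ=144°: P = B + 0.64·ex + 1.12·ey = (-1.8709,2.4405)
θ=150°: B = A + 2.00·(cos150°, sin150°) = (-1.7321, 1.0000)
θ=150°: |BD| = 9.7833
θ=150°: circle(B,3.00) ∩ circle(D,8.00): a=2.0807, h=2.1611
θ=150°:   candidates: C₊=(0.5587,2.9371) cross=21.143; C₋=(0.1169,-1.3625) cross=-21.143
θ=150°:   branch + wants cross > 0 → take C=(0.5587,2.9371) (cross=21.143)
θ=150°: ex = (C−B)/|BC| = (0.7636,0.6457); ey = (-0.6457,0.7636)
θ=150°: P = B + 0.64·ex + 1.12·ey = (-1.9666,2.2685)
θ=243°: B = A + 2.00·(cos243°, sin243°) = (-0.9080, -1.7820)
θ=243°: |BD| = 9.0845
θ=243°: circle(B,3.00) ∩ circle(D,8.00): a=1.5151, h=2.5893
θ=243°:   candidates: C₊=(0.0698,1.0542) cross=23.522; C₋=(1.0856,-4.0238) cross=-23.522
θ=243°:   branch + wants cross > 0 → take C=(0.0698,1.0542) (cross=23.522)
θ=243°: ex = (C−B)/|BC| = (0.3259,0.9454); ey = (-0.9454,0.3259)
θ=243°: P = B + 0.64·ex + 1.12·ey = (-1.7582,-0.8119)

θ=144°: -1.87 2.44
θ=150°: -1.97 2.27
θ=243°: -1.76 -0.81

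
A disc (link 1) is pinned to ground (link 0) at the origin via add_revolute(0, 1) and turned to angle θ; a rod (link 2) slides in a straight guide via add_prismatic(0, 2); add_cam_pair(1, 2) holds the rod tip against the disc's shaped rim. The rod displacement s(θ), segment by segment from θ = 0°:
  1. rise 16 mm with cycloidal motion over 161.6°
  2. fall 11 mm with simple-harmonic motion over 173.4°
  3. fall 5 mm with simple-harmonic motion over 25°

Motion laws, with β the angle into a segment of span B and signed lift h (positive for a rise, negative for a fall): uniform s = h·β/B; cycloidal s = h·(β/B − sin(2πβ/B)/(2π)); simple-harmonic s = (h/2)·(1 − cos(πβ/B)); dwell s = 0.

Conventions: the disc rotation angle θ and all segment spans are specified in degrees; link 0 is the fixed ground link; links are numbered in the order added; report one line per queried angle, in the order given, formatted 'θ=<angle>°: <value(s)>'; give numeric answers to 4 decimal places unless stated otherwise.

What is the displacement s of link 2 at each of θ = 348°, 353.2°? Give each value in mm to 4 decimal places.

segment 1 (0° to 161.6°, cycloidal, h = 16) is passed completely: s = 0.0000 + (16) = 16.0000
segment 2 (161.6° to 335°, simple-harmonic, h = -11) is passed completely: s = 16.0000 + (-11) = 5.0000
θ = 348° falls in segment 3 (335° to 360°, simple-harmonic, h = -5): β = 348 − 335 = 13°, B = 25°; Δs = -5/2·(1 − cos(π·0.5200)) = -2.6570; s = 5.0000 − 2.6570 = 2.3430
θ = 353.2° falls in segment 3 (335° to 360°, simple-harmonic, h = -5): β = 353.2 − 335 = 18.2°, B = 25°; Δs = -5/2·(1 − cos(π·0.7280)) = -4.1415; s = 5.0000 − 4.1415 = 0.8585

θ=348°: 2.3430
θ=353.2°: 0.8585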